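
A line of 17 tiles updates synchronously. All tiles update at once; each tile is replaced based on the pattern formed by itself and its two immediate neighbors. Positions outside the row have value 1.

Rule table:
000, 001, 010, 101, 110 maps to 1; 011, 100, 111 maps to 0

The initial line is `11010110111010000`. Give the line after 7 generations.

01111011001110111
10001101010011000
10110111110101011
11011000011111100
01101011100000101
10111100101111110
11000101110000011

11000101110000011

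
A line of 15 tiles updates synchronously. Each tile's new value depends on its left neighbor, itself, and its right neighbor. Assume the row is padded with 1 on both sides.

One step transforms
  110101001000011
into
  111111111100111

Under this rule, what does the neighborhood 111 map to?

1

At position 0 the neighborhood is 111; the next row has 1 there.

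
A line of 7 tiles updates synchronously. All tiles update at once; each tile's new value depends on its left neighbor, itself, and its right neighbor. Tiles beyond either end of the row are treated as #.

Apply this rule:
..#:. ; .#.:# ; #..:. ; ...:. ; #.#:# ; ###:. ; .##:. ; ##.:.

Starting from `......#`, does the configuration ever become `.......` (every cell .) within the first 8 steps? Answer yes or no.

yes

step 1: .......
all cells are . at step 1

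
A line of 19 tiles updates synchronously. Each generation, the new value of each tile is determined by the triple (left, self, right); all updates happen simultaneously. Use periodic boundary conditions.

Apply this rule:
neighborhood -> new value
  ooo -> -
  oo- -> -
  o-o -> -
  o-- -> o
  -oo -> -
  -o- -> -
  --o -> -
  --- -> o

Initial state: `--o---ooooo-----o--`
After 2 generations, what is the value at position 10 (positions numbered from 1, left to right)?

o--oo------oooo--oo
-o---ooooo-----o---
position 10 holds o

o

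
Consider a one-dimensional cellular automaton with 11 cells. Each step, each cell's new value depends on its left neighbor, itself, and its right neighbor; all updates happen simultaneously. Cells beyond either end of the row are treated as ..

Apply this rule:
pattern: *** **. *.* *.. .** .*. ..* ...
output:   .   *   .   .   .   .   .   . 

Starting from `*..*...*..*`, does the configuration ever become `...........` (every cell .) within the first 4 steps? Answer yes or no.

yes

...........
all cells are . at step 1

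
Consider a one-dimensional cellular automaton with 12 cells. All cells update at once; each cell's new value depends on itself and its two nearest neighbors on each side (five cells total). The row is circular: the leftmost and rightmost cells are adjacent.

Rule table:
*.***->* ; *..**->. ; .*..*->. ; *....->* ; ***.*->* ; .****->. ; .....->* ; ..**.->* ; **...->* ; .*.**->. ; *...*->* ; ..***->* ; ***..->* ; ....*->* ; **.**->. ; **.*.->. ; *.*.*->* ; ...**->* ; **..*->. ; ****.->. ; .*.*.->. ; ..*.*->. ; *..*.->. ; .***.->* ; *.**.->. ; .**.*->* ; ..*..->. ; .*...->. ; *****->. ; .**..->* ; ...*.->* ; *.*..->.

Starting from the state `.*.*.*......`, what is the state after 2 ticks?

*..*...*****
*....***....

*....***....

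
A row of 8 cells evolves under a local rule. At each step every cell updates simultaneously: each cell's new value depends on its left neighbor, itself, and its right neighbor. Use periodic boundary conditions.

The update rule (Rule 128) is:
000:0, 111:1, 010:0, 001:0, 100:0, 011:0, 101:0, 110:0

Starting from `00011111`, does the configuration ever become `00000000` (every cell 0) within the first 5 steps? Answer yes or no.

yes

step 1: 00001110
step 2: 00000100
step 3: 00000000
all cells are 0 at step 3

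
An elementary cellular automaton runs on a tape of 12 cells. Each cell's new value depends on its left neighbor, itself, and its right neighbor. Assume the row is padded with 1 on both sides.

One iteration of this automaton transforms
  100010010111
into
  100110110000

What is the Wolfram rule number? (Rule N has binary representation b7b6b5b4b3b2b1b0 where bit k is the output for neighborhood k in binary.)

position 10: 111 → 0  (bit 7 = 0)
position 0: 110 → 1  (bit 6 = 1)
position 8: 101 → 0  (bit 5 = 0)
position 1: 100 → 0  (bit 4 = 0)
position 9: 011 → 0  (bit 3 = 0)
position 4: 010 → 1  (bit 2 = 1)
position 3: 001 → 1  (bit 1 = 1)
position 2: 000 → 0  (bit 0 = 0)
bits b7..b0 = 01000110 = 70

70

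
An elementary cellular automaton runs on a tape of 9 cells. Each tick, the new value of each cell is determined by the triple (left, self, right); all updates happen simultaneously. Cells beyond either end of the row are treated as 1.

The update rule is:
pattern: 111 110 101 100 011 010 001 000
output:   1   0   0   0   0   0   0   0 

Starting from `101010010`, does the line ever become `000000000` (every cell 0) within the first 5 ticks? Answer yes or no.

yes

000000000
all cells are 0 at tick 1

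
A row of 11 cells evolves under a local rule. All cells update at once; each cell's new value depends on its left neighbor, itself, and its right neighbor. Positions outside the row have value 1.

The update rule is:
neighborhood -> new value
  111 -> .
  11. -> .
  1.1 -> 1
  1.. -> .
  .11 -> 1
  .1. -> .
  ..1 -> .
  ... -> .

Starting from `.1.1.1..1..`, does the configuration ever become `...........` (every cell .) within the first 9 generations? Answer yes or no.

yes

1.1.1......
.1.1.......
1.1........
.1.........
1..........
...........
all cells are . at generation 6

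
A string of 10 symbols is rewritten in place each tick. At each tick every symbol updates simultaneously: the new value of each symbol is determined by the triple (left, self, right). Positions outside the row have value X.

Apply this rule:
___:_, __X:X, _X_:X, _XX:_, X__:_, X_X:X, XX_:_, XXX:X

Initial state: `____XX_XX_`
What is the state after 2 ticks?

___X__X__X
__XX_XX_X_

__XX_XX_X_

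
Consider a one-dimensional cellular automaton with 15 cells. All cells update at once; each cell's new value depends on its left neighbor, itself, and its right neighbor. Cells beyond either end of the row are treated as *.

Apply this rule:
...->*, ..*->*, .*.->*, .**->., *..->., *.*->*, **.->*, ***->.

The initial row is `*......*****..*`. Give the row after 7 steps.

*..*.*****.....

*.*****....*.*.
**....*.*******
.*.*****.......
***....*.******
..*.*****......
.***....*.*****
*..*.*****.....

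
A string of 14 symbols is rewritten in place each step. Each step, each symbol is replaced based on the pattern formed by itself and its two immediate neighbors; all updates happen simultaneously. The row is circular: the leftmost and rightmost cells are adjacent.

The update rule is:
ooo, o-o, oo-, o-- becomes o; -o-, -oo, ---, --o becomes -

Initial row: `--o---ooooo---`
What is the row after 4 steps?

---o---ooooo--
----o---ooooo-
-----o---ooooo
o-----o---oooo

o-----o---oooo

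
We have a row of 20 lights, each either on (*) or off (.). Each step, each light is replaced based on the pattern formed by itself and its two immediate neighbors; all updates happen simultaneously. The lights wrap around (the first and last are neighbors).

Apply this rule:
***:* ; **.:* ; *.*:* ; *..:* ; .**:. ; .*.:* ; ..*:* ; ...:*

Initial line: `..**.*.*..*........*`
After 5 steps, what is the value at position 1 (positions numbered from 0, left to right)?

**.*****************
***.****************
****.***************
*****.**************
******.*************
position 1 holds *

*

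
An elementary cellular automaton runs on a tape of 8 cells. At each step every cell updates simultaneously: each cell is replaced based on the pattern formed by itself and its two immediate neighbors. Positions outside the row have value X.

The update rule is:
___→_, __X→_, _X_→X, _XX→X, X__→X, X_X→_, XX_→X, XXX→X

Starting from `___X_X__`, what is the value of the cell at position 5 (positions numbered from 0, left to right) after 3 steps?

X__X_XX_
XX_X_XX_
XX_X_XX_
position 5 holds X

X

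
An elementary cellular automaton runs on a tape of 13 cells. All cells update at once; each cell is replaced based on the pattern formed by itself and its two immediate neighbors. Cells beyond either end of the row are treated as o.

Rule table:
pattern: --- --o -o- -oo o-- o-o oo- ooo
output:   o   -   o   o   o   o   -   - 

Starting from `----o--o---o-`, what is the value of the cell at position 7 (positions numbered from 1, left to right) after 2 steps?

o

ooo-oo-ooo-oo
---oo-oo--oo-
position 7 holds o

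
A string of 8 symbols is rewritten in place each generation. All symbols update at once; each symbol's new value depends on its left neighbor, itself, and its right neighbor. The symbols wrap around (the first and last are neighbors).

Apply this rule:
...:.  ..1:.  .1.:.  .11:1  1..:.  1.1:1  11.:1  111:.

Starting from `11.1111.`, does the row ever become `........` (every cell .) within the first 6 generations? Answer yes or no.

generation 1: 1111..11
generation 2: ...1..1.
generation 3: ........
all cells are . at generation 3

yes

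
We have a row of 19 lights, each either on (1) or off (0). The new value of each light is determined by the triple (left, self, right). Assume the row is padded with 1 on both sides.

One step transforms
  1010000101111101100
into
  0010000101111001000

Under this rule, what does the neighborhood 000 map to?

0

At position 4 the neighborhood is 000; the next row has 0 there.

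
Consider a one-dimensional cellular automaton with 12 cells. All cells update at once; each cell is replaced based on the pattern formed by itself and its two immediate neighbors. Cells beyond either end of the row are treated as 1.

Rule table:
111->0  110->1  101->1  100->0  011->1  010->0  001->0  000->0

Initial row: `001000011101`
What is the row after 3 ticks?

000000010111
000000001100
000000001100

000000001100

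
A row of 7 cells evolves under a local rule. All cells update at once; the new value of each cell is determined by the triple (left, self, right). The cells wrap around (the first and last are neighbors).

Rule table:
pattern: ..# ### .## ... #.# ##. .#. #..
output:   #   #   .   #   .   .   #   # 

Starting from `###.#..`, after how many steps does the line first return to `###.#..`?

7

.#..###
.###.#.
#.#..##
..###.#
##.#..#
#..###.
###.#..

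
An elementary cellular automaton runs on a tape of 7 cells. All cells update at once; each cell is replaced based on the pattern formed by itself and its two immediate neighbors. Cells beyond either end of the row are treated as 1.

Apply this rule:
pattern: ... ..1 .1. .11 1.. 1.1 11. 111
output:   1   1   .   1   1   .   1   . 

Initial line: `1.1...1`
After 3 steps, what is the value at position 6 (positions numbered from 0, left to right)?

1

1..1111
1111...
...1111
position 6 holds 1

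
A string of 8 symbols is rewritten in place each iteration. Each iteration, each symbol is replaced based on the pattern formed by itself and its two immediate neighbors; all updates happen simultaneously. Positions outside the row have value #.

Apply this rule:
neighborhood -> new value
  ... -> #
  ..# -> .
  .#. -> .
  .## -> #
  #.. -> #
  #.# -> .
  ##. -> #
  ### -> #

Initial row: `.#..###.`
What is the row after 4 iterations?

iteration 1: ..#.###.
iteration 2: #...###.
iteration 3: ###.###.
iteration 4: ###.###.

###.###.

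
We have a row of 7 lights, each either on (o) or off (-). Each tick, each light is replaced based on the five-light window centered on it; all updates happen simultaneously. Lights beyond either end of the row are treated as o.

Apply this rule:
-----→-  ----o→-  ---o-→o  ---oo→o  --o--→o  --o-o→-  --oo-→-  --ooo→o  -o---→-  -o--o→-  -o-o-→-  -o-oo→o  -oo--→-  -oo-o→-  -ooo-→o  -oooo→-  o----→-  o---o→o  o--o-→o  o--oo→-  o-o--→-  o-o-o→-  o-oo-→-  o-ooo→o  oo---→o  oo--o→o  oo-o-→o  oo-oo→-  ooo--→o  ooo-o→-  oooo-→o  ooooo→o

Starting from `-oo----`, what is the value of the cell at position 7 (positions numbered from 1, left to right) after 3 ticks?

o

---o--o
oooo--o
ooooo-o
position 7 holds o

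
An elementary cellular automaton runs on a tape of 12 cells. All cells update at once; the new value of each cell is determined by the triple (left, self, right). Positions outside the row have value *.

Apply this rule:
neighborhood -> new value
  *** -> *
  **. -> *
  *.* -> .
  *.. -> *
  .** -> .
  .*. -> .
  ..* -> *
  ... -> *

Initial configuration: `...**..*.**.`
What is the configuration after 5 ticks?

*******.****

tick 1: ***.***...*.
tick 2: ***..*****..
tick 3: *****.******
tick 4: *****..*****
tick 5: *******.****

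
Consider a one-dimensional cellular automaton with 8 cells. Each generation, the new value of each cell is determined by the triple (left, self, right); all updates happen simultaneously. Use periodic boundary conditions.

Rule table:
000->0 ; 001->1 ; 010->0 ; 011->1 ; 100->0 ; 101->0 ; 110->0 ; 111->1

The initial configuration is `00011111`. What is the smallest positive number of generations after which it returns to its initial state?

00111110
01111100
11111000
11110001
11100011
11000111
10001111
00011111

8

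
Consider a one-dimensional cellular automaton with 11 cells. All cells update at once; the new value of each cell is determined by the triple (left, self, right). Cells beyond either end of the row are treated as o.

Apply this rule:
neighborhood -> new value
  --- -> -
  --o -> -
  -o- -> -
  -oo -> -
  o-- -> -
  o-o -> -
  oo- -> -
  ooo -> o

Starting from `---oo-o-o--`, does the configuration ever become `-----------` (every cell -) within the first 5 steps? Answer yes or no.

yes

step 1: -----------
all cells are - at step 1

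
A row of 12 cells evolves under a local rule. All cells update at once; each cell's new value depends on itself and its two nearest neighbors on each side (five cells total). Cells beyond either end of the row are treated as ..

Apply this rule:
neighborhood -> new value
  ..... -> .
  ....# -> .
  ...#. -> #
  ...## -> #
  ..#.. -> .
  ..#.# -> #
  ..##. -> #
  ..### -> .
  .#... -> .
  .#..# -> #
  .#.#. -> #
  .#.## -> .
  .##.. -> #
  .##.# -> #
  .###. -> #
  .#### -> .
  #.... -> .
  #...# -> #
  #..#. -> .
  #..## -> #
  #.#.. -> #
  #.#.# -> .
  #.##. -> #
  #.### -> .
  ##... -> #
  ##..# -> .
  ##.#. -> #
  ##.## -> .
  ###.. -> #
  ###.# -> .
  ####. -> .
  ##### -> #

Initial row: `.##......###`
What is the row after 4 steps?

####....#.##
...##..##.##
..###.###.##
.#.#...#..##

.#.#...#..##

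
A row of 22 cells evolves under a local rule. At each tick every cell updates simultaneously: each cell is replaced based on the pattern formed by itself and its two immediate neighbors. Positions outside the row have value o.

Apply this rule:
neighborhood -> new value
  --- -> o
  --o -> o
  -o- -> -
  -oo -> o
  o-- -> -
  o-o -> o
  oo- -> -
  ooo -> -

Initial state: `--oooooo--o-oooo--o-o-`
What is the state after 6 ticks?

---ooo--oooo--o-oo-oo-

-oo------o-oo----o-o-o
oo--ooooo-oo--ooo-o-oo
---oo----oo--oo--o-oo-
-ooo--oooo--oo--o-oo-o
oo---oo----oo--o-oo-oo
---ooo--oooo--o-oo-oo-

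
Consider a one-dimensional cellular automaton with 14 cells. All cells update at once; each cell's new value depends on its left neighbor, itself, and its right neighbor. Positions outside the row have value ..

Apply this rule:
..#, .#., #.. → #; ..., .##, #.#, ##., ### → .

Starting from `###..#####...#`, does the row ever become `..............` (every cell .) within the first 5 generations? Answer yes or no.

no

...##.....#.##
..#..#...##...
.######.#..#..
#.......#####.
##.....#.....#
generation 5 is ##.....#.....#, still not uniform .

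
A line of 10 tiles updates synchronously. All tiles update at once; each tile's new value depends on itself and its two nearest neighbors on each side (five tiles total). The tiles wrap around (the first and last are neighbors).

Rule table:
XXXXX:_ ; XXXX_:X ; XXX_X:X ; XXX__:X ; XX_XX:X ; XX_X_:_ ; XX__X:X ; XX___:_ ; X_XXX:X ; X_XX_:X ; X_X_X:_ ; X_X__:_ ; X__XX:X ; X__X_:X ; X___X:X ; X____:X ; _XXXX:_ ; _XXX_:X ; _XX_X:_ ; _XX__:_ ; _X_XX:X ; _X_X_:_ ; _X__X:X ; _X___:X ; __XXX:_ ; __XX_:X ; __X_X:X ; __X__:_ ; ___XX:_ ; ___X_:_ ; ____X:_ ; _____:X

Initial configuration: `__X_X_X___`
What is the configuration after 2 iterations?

__X____XXX
XX_XX___XX

XX_XX___XX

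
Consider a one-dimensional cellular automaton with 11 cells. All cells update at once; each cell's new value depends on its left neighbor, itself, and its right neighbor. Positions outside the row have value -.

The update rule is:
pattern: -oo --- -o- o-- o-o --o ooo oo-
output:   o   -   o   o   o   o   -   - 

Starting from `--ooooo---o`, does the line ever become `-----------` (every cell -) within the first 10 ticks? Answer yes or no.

-oo----o-oo
oo-o--oooo-
o-ooooo---o
ooo----o-oo
o--o--oooo-
ooooooo---o
o------o-oo
oo----oooo-
o-o--oo---o
oooooo-o-oo
tick 10 is oooooo-o-oo, still not uniform -

no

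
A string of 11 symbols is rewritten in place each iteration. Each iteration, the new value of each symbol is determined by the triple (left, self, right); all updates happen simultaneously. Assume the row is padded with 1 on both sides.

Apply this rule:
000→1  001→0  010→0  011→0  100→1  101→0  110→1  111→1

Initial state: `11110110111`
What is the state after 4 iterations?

iteration 1: 11110010011
iteration 2: 11111001001
iteration 3: 11111100100
iteration 4: 11111110010

11111110010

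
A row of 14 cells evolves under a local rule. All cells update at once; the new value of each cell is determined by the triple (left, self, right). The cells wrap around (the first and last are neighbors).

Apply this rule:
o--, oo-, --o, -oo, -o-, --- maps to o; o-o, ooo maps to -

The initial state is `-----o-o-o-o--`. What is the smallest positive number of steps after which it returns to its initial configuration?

2

oooooo-o-o-ooo
-----o-o-o-o--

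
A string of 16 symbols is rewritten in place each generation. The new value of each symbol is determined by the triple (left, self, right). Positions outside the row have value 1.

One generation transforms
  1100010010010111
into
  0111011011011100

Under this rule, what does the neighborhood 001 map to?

0

At position 4 the neighborhood is 001; the next row has 0 there.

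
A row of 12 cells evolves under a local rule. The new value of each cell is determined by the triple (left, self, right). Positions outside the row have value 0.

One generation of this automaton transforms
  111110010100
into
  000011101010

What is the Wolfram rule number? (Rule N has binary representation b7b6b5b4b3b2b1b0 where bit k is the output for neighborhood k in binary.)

114

position 1: 111 → 0  (bit 7 = 0)
position 4: 110 → 1  (bit 6 = 1)
position 8: 101 → 1  (bit 5 = 1)
position 5: 100 → 1  (bit 4 = 1)
position 0: 011 → 0  (bit 3 = 0)
position 7: 010 → 0  (bit 2 = 0)
position 6: 001 → 1  (bit 1 = 1)
position 11: 000 → 0  (bit 0 = 0)
bits b7..b0 = 01110010 = 114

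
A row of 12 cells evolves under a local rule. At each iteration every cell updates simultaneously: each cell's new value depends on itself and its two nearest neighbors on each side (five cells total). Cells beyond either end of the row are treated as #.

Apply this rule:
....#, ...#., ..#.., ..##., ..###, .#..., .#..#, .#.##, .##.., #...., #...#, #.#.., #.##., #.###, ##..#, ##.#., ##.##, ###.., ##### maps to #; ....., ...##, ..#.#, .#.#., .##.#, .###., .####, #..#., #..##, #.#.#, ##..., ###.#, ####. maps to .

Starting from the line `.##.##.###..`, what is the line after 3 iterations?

##.##.##.##.
..##.##.##.#
#.#.##.##.##

#.#.##.##.##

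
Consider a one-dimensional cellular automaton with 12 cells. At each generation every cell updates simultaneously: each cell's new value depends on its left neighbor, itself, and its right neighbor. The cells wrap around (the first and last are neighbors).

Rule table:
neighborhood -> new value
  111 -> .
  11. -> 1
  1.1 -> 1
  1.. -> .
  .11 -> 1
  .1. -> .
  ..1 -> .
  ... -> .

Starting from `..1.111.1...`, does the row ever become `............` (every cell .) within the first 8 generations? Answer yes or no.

yes

generation 1: ...11.11....
generation 2: ...11111....
generation 3: ...1...1....
generation 4: ............
all cells are . at generation 4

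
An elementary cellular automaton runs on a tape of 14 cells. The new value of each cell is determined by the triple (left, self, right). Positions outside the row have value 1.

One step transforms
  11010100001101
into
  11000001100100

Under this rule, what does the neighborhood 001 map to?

0

At position 9 the neighborhood is 001; the next row has 0 there.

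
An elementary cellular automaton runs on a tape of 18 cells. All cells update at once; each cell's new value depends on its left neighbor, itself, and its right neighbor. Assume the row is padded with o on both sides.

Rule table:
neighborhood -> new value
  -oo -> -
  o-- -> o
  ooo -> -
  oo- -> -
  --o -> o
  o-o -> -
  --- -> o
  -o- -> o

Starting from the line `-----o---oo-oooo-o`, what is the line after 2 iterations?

---------ooooooooo

ooooooooo---------
---------ooooooooo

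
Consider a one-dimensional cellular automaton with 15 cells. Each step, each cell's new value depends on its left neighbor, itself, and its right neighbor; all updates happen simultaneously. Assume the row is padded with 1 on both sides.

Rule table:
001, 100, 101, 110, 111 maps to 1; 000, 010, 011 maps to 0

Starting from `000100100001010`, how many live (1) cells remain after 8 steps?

12

101011010010101
110101101101010
111010110110101
111101011011010
111110101101101
111111010110110
111111101011011
111111110101101
count of 1: 12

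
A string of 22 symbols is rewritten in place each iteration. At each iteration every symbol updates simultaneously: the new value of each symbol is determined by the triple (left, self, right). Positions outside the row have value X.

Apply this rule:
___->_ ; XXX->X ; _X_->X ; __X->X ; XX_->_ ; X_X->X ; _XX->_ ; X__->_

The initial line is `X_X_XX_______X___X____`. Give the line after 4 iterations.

_XXX________XX__XX___X
X_X________X___X____X_
_XX_______XX__XX___XXX
X________X___X____X_XX

X________X___X____X_XX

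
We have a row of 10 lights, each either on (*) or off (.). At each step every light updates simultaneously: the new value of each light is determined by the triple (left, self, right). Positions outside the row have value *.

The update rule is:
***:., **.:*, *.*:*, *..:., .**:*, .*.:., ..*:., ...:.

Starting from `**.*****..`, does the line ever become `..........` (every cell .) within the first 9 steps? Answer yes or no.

yes

.***...*..
**.*......
.**.......
***.......
..*.......
..........
all cells are . at step 6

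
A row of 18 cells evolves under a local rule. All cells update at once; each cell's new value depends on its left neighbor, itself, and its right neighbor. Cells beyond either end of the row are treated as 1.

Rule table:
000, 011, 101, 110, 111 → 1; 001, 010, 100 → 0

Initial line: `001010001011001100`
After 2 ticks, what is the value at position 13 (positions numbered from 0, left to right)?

0

000100100111001100
010000000111001100
position 13 holds 0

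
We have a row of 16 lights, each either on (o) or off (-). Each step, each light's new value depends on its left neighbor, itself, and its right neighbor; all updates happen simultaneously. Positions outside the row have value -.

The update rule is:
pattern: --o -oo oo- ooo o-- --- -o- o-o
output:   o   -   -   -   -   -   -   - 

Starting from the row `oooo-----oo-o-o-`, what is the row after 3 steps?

step 1: --------o-------
step 2: -------o--------
step 3: ------o---------

------o---------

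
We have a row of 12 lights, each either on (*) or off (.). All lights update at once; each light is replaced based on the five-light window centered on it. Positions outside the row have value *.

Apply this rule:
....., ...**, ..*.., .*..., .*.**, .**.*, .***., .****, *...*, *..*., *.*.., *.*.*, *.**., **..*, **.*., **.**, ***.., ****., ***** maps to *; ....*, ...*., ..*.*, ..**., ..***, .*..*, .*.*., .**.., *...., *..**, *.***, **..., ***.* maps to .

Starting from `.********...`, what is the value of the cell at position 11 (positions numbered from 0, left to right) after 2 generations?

generation 1: *.*******.**
generation 2: .*.*****.*.*
position 11 holds *

*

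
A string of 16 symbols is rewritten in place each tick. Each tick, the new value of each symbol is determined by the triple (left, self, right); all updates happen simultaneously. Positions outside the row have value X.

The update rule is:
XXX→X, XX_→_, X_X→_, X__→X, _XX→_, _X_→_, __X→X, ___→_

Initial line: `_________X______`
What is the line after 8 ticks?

tick 1: X_______X_X____X
tick 2: _X_____X___X__X_
tick 3: __X___X_X_X_XX__
tick 4: XX_X_X________XX
tick 5: X_____X______X_X
tick 6: _X___X_X____X___
tick 7: __X_X___X__X_X_X
tick 8: XX___X_X_XX_____

XX___X_X_XX_____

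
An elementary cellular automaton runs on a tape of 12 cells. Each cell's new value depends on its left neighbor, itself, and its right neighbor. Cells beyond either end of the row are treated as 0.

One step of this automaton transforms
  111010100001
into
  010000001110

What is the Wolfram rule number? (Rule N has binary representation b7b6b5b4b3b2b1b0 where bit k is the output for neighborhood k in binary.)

131

position 1: 111 → 1  (bit 7 = 1)
position 2: 110 → 0  (bit 6 = 0)
position 3: 101 → 0  (bit 5 = 0)
position 7: 100 → 0  (bit 4 = 0)
position 0: 011 → 0  (bit 3 = 0)
position 4: 010 → 0  (bit 2 = 0)
position 10: 001 → 1  (bit 1 = 1)
position 8: 000 → 1  (bit 0 = 1)
bits b7..b0 = 10000011 = 131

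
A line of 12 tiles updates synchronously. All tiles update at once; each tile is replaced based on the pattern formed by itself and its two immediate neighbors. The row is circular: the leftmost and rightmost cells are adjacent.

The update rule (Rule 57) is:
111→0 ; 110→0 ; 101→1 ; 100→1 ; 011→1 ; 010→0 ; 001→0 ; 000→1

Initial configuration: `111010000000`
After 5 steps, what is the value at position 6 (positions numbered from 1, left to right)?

1

100101111110
010011000001
101010111100
010101100010
001011011001
position 6 holds 1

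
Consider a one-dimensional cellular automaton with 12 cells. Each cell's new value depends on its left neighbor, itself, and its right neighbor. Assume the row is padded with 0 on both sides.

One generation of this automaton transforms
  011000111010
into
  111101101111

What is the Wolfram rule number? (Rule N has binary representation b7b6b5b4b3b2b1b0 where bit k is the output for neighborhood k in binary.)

position 7: 111 → 0  (bit 7 = 0)
position 2: 110 → 1  (bit 6 = 1)
position 9: 101 → 1  (bit 5 = 1)
position 3: 100 → 1  (bit 4 = 1)
position 1: 011 → 1  (bit 3 = 1)
position 10: 010 → 1  (bit 2 = 1)
position 0: 001 → 1  (bit 1 = 1)
position 4: 000 → 0  (bit 0 = 0)
bits b7..b0 = 01111110 = 126

126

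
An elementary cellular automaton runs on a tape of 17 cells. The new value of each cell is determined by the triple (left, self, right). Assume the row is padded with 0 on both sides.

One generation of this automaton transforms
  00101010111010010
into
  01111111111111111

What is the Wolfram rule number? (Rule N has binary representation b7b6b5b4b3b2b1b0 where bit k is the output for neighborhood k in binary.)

254

position 9: 111 → 1  (bit 7 = 1)
position 10: 110 → 1  (bit 6 = 1)
position 3: 101 → 1  (bit 5 = 1)
position 13: 100 → 1  (bit 4 = 1)
position 8: 011 → 1  (bit 3 = 1)
position 2: 010 → 1  (bit 2 = 1)
position 1: 001 → 1  (bit 1 = 1)
position 0: 000 → 0  (bit 0 = 0)
bits b7..b0 = 11111110 = 254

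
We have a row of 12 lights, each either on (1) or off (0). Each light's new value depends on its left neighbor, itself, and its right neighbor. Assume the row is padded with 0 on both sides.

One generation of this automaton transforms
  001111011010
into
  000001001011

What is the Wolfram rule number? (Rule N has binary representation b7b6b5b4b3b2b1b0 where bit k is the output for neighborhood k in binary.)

84

position 3: 111 → 0  (bit 7 = 0)
position 5: 110 → 1  (bit 6 = 1)
position 6: 101 → 0  (bit 5 = 0)
position 11: 100 → 1  (bit 4 = 1)
position 2: 011 → 0  (bit 3 = 0)
position 10: 010 → 1  (bit 2 = 1)
position 1: 001 → 0  (bit 1 = 0)
position 0: 000 → 0  (bit 0 = 0)
bits b7..b0 = 01010100 = 84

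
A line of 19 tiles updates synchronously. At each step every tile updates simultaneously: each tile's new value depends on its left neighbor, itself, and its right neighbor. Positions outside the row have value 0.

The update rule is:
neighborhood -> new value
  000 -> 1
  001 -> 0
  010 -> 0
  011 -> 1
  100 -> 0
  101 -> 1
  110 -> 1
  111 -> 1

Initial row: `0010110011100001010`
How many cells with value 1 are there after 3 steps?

1001110011101100100
0001110011111100001
1101110011111101100
count of 1: 13

13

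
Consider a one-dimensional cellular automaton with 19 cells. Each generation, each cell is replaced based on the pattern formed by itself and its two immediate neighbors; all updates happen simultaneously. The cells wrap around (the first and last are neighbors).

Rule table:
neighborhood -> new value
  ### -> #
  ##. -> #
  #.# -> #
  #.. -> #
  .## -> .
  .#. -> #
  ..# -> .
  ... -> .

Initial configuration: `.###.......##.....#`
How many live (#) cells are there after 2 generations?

7

#.###.......##....#
##.###.......##....
count of #: 7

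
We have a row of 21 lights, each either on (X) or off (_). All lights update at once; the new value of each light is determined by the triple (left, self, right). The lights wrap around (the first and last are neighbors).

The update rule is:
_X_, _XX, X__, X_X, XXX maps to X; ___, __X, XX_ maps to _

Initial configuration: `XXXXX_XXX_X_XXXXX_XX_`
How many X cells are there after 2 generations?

XXXX_XXX_XXXXXXX_XX_X
XXX_XXX_XXXXXXX_XX_XX
count of X: 17

17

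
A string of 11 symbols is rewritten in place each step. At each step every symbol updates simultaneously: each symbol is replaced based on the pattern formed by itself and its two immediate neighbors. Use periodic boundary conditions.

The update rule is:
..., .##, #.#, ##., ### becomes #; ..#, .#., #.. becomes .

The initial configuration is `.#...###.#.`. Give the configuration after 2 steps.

step 1: ...#.####..
step 2: ##..#####.#

##..#####.#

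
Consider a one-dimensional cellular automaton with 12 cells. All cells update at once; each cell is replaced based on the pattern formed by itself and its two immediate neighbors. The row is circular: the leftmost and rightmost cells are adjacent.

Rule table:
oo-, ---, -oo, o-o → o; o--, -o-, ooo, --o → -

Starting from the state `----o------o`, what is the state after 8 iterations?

iteration 1: -oo---oooo--
iteration 2: -oo-o-o--o-o
iteration 3: oooo-o----o-
iteration 4: o--oo--oo--o
iteration 5: o--oo--oo--o  (fixed point — unchanged through iteration 8)

o--oo--oo--o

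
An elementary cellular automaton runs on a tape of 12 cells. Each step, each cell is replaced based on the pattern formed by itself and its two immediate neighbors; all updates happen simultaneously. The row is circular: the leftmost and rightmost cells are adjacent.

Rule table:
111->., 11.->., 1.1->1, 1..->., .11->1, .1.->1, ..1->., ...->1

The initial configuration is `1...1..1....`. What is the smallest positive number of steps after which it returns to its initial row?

1.1.1..1.11.
11111..111.1
.......1..11
.11111.1..1.
.1....11..1.
.1.11.1...1.
.111.11.1.1.
.1..11.1111.
.1..1.11....
.1..111..111
11..1....1..
1...1.11.1..
1.1.111.11..
11111..11...
1......1..1.
1.1111.1..11
.11...11..1.
.1..1.1...1.
.1..111.1.1.
.1..1..1111.
.1..1..1....
.1..1..1.111
11..1..111..
1...1..1....

24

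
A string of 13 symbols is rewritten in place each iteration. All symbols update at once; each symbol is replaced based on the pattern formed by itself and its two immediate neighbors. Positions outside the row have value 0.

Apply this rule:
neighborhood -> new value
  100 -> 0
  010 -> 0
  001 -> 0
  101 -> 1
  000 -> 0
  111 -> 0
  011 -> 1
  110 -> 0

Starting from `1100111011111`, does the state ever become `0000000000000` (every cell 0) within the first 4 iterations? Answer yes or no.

yes

1000100110000
0000000100000
0000000000000
all cells are 0 at iteration 3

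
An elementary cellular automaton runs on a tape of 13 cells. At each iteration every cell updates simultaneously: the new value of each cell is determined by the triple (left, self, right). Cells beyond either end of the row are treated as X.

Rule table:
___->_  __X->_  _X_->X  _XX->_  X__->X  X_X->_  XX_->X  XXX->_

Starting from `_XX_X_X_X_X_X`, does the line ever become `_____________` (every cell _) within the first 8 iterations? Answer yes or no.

no

__X_X_X_X_X__
X_X_X_X_X_XX_
X_X_X_X_X__X_
X_X_X_X_XX_X_
X_X_X_X__X_X_
X_X_X_XX_X_X_
X_X_X__X_X_X_
X_X_XX_X_X_X_
iteration 8 is X_X_XX_X_X_X_, still not uniform _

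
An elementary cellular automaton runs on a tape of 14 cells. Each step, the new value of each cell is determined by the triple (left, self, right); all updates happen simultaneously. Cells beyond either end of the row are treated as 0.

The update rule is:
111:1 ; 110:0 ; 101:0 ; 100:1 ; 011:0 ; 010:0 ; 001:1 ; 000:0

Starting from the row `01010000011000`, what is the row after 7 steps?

00101000010100

step 1: 10001000100100
step 2: 01010101011010
step 3: 10000000000001
step 4: 01000000000010
step 5: 10100000000101
step 6: 00010000001000
step 7: 00101000010100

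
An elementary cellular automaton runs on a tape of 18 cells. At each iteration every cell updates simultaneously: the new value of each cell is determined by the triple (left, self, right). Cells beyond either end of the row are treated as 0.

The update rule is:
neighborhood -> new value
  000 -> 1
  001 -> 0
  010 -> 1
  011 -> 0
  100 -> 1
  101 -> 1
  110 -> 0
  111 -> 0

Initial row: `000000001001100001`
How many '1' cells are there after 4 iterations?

111111101100011101
000000010011000011
111111011000111000
000000100110000111
count of 1: 6

6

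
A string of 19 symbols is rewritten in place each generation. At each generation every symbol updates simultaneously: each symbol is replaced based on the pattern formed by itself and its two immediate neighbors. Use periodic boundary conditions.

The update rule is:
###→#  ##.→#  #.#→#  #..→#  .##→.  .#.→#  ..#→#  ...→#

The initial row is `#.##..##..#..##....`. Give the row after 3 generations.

####.###.######.###

##.###.######.#####
###.###.######.####
####.###.######.###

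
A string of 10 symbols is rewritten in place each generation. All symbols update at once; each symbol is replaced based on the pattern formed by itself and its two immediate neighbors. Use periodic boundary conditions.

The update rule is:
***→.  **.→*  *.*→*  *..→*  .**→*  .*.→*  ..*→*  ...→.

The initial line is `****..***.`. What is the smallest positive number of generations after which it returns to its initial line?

2

*..****.**
****..***.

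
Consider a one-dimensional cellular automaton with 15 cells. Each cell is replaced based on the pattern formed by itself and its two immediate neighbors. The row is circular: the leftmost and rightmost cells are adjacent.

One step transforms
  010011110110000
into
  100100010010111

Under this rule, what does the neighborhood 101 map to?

At position 8 the neighborhood is 101; the next row has 0 there.

0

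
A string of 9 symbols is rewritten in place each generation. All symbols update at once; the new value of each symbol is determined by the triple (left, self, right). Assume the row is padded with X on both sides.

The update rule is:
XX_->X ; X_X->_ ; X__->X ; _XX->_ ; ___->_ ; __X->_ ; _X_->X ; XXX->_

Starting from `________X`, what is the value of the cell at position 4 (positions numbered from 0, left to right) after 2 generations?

_

X________
XX_______
position 4 holds _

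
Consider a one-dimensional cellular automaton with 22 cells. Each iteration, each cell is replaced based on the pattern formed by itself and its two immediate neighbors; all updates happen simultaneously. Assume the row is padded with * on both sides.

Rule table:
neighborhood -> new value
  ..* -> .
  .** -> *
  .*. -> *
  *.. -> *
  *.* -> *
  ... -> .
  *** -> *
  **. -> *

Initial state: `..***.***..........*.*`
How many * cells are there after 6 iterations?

*.********.........***
***********........***
************.......***
*************......***
**************.....***
***************....***
count of *: 18

18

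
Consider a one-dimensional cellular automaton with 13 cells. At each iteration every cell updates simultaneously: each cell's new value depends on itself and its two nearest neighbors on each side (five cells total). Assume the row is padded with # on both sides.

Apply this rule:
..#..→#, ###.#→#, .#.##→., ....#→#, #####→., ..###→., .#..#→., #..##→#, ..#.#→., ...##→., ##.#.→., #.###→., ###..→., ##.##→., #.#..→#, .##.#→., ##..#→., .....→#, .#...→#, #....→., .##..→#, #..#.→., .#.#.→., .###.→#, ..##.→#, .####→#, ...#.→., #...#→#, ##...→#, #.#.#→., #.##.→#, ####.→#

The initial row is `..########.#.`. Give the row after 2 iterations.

...##.#.####.

iteration 1: .#.#....##...
iteration 2: ...##.#.####.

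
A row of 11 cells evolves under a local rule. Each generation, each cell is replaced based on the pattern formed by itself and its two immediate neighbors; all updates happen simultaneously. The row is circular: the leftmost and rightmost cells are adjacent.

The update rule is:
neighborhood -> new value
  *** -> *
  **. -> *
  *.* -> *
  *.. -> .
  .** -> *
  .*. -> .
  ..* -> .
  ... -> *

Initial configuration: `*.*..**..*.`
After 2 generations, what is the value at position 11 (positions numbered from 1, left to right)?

.

generation 1: .*...**...*
generation 2: *..*.**.*..
position 11 holds .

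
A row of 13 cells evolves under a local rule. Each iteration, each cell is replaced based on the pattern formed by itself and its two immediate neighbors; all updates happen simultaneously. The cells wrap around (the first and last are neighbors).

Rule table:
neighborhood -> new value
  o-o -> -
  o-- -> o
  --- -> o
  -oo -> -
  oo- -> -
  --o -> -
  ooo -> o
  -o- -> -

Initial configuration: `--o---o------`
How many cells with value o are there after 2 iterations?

7

o--oo--oooooo
-o---o--ooooo
count of o: 7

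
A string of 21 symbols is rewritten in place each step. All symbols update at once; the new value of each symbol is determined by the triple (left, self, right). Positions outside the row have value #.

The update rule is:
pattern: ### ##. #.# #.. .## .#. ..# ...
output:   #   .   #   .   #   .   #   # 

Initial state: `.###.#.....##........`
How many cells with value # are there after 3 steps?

###.#..#####..#######
##.#..#####..########
#.#..#####..#########
count of #: 16

16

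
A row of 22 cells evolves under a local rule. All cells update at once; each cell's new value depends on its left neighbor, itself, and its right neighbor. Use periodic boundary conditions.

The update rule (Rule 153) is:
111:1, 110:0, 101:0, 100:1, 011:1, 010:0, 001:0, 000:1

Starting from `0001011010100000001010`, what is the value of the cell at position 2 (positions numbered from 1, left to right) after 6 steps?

1

1100010000011111100001
1011001111011111011101
0010101110011110011001
1000001101011101010100
0111101000011000000010
0111000111010111111001
position 2 holds 1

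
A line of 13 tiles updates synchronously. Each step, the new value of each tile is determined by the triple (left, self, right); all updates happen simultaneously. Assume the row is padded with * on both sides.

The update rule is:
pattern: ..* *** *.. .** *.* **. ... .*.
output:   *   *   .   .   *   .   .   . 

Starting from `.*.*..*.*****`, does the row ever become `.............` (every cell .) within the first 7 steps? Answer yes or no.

no

*.*..*.*.****
.*..*.*.*.***
*..*.*.*.*.**
..*.*.*.*.*.*
.*.*.*.*.*.*.
*.*.*.*.*.*.*
.*.*.*.*.*.*.
step 7 is .*.*.*.*.*.*., still not uniform .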